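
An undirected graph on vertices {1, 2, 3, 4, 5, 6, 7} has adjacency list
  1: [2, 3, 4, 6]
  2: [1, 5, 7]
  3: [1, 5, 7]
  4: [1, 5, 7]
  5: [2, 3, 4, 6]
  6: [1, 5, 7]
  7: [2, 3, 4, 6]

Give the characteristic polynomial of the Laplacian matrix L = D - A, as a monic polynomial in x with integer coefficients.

With the vertex order [1, 2, 3, 4, 5, 6, 7], the degrees are [4, 3, 3, 3, 4, 3, 4], giving D = diag(4, 3, 3, 3, 4, 3, 4) and L = D - A. Computing det(xI - L) by cofactor expansion (or equivalently via sum-over-permutations) gives x^7 - 24x^6 + 234x^5 - 1192x^4 + 3357x^3 - 4968x^2 + 3024x. The constant term is 0 because L is singular (the all-ones vector lies in its kernel).

x^7 - 24x^6 + 234x^5 - 1192x^4 + 3357x^3 - 4968x^2 + 3024x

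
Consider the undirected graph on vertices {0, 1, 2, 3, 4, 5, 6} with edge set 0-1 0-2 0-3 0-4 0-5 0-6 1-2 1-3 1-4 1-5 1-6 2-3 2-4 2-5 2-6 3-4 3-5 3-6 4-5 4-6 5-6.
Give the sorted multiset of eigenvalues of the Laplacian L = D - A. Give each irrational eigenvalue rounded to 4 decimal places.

With the vertex order [0, 1, 2, 3, 4, 5, 6], the degrees are [6, 6, 6, 6, 6, 6, 6], giving D = diag(6, 6, 6, 6, 6, 6, 6) and L = D - A. Diagonalising L (or applying a numerical eigensolver to the 7x7 matrix) gives the spectrum above.

[0, 7, 7, 7, 7, 7, 7]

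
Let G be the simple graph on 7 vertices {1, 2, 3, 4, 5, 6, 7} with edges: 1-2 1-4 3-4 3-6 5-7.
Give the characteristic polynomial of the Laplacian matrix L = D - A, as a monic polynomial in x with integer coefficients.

x^7 - 10x^6 + 37x^5 - 62x^4 + 45x^3 - 10x^2

Each diagonal entry of L is the vertex degree and each off-diagonal entry is -1 where an edge is present, 0 otherwise; in the order [1, 2, 3, 4, 5, 6, 7] the diagonal is [2, 1, 2, 2, 1, 1, 1]. Computing det(xI - L) by cofactor expansion (or equivalently via sum-over-permutations) gives x^7 - 10x^6 + 37x^5 - 62x^4 + 45x^3 - 10x^2. Since p(0) = det(-L) = 0, x divides p(x).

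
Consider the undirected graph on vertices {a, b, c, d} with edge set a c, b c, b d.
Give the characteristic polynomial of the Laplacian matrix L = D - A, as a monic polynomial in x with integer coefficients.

Reading degrees in the order [a, b, c, d] gives [1, 2, 2, 1]; set D = diag(1, 2, 2, 1) and form L = D - A. L has integer entries, so p(x) = det(xI - L) has integer coefficients. Expanding the determinant yields x^4 - 6x^3 + 10x^2 - 4x. The constant term is 0 because L is singular (the all-ones vector lies in its kernel). The largest eigenvalue, 3.4142, is at most the vertex count 4. The eigenvalues sum to 6, which equals trace(L) = 2|E|.

x^4 - 6x^3 + 10x^2 - 4x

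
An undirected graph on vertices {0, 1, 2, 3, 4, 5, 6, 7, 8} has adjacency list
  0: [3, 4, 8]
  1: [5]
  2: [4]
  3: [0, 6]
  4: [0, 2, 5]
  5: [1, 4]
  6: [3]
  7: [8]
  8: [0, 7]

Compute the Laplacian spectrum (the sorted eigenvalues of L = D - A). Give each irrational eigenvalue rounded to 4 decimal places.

Reading degrees in the order [0, 1, 2, 3, 4, 5, 6, 7, 8] gives [3, 1, 1, 2, 3, 2, 1, 1, 2]; set D = diag(3, 1, 1, 2, 3, 2, 1, 1, 2) and form L = D - A. The multiplicity of 0 as a Laplacian eigenvalue equals the number of connected components. The single zero eigenvalue shows the graph is connected. There is one zero in the spectrum, matching the 1 component. The largest eigenvalue, 4.7421, is at most the vertex count 9.

[0, 0.2311, 0.3820, 0.6416, 1.6129, 2.2591, 2.6180, 3.5132, 4.7421]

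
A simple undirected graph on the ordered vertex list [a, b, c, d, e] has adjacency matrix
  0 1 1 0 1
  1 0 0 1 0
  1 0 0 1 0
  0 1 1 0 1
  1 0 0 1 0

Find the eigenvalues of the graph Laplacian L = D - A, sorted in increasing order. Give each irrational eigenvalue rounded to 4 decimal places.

With the vertex order [a, b, c, d, e], the degrees are [3, 2, 2, 3, 2], giving D = diag(3, 2, 2, 3, 2) and L = D - A. Since every row of L sums to 0, the all-ones vector is in the kernel and 0 is an eigenvalue.

[0, 2, 2, 3, 5]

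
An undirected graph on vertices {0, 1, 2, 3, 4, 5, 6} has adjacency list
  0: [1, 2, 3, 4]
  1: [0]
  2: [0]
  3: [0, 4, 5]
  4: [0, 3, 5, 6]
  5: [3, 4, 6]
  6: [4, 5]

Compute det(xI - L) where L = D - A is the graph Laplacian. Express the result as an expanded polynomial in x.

x^7 - 18x^6 + 125x^5 - 420x^4 + 701x^3 - 536x^2 + 147x

Reading degrees in the order [0, 1, 2, 3, 4, 5, 6] gives [4, 1, 1, 3, 4, 3, 2]; set D = diag(4, 1, 1, 3, 4, 3, 2) and form L = D - A. L has integer entries, so p(x) = det(xI - L) has integer coefficients. Expanding the determinant yields x^7 - 18x^6 + 125x^5 - 420x^4 + 701x^3 - 536x^2 + 147x. The constant term is 0 because L is singular (the all-ones vector lies in its kernel). The eigenvalues sum to 18, which equals trace(L) = 2|E|.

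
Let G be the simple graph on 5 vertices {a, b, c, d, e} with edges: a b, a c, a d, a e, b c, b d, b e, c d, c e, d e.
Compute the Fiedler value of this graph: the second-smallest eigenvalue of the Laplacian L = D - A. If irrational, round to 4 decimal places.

Reading degrees in the order [a, b, c, d, e] gives [4, 4, 4, 4, 4]; set D = diag(4, 4, 4, 4, 4) and form L = D - A. Computing the eigenvalues of L and sorting gives [0, 5, 5, 5, 5]. The Fiedler value lambda_2 = 5 is strictly positive, so the graph is connected. The eigenvalues sum to 20, which equals trace(L) = 2|E|. There is one zero in the spectrum, matching the 1 component.

5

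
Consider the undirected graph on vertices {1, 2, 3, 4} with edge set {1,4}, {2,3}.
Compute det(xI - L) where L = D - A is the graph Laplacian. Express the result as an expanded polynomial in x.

x^4 - 4x^3 + 4x^2

Reading degrees in the order [1, 2, 3, 4] gives [1, 1, 1, 1]; set D = diag(1, 1, 1, 1) and form L = D - A. L has integer entries, so p(x) = det(xI - L) has integer coefficients. Expanding the determinant yields x^4 - 4x^3 + 4x^2. The coefficient of x^3 equals -trace(L) = -4, matching the sum of degrees.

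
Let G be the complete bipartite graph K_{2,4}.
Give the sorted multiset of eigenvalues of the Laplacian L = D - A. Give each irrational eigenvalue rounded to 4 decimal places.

[0, 2, 2, 2, 4, 6]

The graph has 6 vertices and degree multiset [4, 4, 2, 2, 2, 2]; D is the diagonal matrix of degrees and L = D - A. Diagonalising L (or applying a numerical eigensolver to the 6x6 matrix) gives the spectrum above.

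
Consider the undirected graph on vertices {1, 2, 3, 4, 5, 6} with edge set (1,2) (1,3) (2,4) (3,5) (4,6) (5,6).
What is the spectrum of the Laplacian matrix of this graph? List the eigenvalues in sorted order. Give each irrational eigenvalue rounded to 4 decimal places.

With the vertex order [1, 2, 3, 4, 5, 6], the degrees are [2, 2, 2, 2, 2, 2], giving D = diag(2, 2, 2, 2, 2, 2) and L = D - A. The multiplicity of 0 as a Laplacian eigenvalue equals the number of connected components. The single zero eigenvalue shows the graph is connected. The eigenvalues sum to 12, which equals trace(L) = 2|E|.

[0, 1, 1, 3, 3, 4]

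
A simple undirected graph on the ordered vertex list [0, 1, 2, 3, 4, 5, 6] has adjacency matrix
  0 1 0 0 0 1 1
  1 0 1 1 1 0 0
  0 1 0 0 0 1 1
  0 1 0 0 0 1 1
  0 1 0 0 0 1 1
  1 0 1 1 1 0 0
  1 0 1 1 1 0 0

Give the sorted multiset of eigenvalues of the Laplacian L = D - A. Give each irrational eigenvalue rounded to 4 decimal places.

With the vertex order [0, 1, 2, 3, 4, 5, 6], the degrees are [3, 4, 3, 3, 3, 4, 4], giving D = diag(3, 4, 3, 3, 3, 4, 4) and L = D - A. The multiplicity of 0 as a Laplacian eigenvalue equals the number of connected components. The largest eigenvalue, 7, is at most the vertex count 7.

[0, 3, 3, 3, 4, 4, 7]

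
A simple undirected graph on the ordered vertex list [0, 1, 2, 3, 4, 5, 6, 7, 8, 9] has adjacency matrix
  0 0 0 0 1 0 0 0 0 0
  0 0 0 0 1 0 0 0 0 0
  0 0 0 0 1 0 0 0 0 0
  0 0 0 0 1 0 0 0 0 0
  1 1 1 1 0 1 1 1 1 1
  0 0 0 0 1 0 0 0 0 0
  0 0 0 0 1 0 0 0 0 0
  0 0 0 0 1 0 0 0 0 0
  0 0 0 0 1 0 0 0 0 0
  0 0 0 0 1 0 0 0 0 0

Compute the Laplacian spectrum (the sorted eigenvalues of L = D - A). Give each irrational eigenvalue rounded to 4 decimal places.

[0, 1, 1, 1, 1, 1, 1, 1, 1, 10]

With the vertex order [0, 1, 2, 3, 4, 5, 6, 7, 8, 9], the degrees are [1, 1, 1, 1, 9, 1, 1, 1, 1, 1], giving D = diag(1, 1, 1, 1, 9, 1, 1, 1, 1, 1) and L = D - A. L is symmetric positive semidefinite, so every eigenvalue is real and nonnegative. The single zero eigenvalue shows the graph is connected. There is one zero in the spectrum, matching the 1 component.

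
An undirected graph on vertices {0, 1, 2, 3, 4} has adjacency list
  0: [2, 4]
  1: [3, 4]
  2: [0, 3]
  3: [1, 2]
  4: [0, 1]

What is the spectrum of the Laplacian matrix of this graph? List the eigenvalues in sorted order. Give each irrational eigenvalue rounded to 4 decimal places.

With the vertex order [0, 1, 2, 3, 4], the degrees are [2, 2, 2, 2, 2], giving D = diag(2, 2, 2, 2, 2) and L = D - A. Diagonalising L (or applying a numerical eigensolver to the 5x5 matrix) gives the spectrum above. The single zero eigenvalue shows the graph is connected.

[0, 1.3820, 1.3820, 3.6180, 3.6180]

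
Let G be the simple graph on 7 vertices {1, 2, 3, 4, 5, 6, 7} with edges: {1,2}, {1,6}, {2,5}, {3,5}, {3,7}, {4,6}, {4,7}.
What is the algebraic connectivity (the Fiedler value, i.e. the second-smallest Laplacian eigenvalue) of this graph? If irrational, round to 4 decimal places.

0.7530

Reading degrees in the order [1, 2, 3, 4, 5, 6, 7] gives [2, 2, 2, 2, 2, 2, 2]; set D = diag(2, 2, 2, 2, 2, 2, 2) and form L = D - A. Computing the eigenvalues of L and sorting gives [0, 0.7530, 0.7530, 2.4450, 2.4450, 3.8019, 3.8019]. The Fiedler value lambda_2 = 0.7530 is strictly positive, so the graph is connected.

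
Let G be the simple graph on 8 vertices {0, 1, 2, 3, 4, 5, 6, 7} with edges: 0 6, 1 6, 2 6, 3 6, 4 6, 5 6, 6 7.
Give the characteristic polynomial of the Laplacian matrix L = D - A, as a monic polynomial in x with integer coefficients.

With the vertex order [0, 1, 2, 3, 4, 5, 6, 7], the degrees are [1, 1, 1, 1, 1, 1, 7, 1], giving D = diag(1, 1, 1, 1, 1, 1, 7, 1) and L = D - A. Computing det(xI - L) by cofactor expansion (or equivalently via sum-over-permutations) gives x^8 - 14x^7 + 63x^6 - 140x^5 + 175x^4 - 126x^3 + 49x^2 - 8x. The coefficient of x^7 equals -trace(L) = -14, matching the sum of degrees. By the matrix-tree theorem the graph has (1/8) * product of the nonzero eigenvalues = 1 spanning tree. The largest eigenvalue, 8, is at most the vertex count 8.

x^8 - 14x^7 + 63x^6 - 140x^5 + 175x^4 - 126x^3 + 49x^2 - 8x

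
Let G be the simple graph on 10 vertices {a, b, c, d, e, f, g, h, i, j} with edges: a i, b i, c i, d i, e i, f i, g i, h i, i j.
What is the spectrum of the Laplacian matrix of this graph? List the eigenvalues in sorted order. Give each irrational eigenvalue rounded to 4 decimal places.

Reading degrees in the order [a, b, c, d, e, f, g, h, i, j] gives [1, 1, 1, 1, 1, 1, 1, 1, 9, 1]; set D = diag(1, 1, 1, 1, 1, 1, 1, 1, 9, 1) and form L = D - A. Since every row of L sums to 0, the all-ones vector is in the kernel and 0 is an eigenvalue. The eigenvalues sum to 18, which equals trace(L) = 2|E|.

[0, 1, 1, 1, 1, 1, 1, 1, 1, 10]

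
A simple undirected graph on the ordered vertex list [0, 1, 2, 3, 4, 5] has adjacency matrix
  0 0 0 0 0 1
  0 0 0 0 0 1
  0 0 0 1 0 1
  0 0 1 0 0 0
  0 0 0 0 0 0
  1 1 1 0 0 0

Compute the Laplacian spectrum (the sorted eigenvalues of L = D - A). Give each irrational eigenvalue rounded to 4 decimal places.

[0, 0, 0.5188, 1, 2.3111, 4.1701]

Reading degrees in the order [0, 1, 2, 3, 4, 5] gives [1, 1, 2, 1, 0, 3]; set D = diag(1, 1, 2, 1, 0, 3) and form L = D - A. The multiplicity of 0 as a Laplacian eigenvalue equals the number of connected components. The 2 zero eigenvalues correspond to the 2 connected components. There are 2 zeros in the spectrum, matching the 2 components. The largest eigenvalue, 4.1701, is at most the vertex count 6.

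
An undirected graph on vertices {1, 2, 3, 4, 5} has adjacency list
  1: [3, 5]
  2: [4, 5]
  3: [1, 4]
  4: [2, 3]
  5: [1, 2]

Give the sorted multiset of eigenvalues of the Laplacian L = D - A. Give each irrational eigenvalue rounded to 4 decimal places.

[0, 1.3820, 1.3820, 3.6180, 3.6180]

Each diagonal entry of L is the vertex degree and each off-diagonal entry is -1 where an edge is present, 0 otherwise; in the order [1, 2, 3, 4, 5] the diagonal is [2, 2, 2, 2, 2]. L is symmetric positive semidefinite, so every eigenvalue is real and nonnegative. By the matrix-tree theorem the graph has (1/5) * product of the nonzero eigenvalues = 5 spanning trees.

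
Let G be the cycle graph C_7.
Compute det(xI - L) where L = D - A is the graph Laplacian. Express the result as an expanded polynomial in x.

The graph has 7 vertices and degree multiset [2, 2, 2, 2, 2, 2, 2]; D is the diagonal matrix of degrees and L = D - A. L has integer entries, so p(x) = det(xI - L) has integer coefficients. Expanding the determinant yields x^7 - 14x^6 + 77x^5 - 210x^4 + 294x^3 - 196x^2 + 49x. The coefficient of x^6 equals -trace(L) = -14, matching the sum of degrees. The eigenvalues sum to 14, which equals trace(L) = 2|E|. The largest eigenvalue, 3.8019, is at most the vertex count 7.

x^7 - 14x^6 + 77x^5 - 210x^4 + 294x^3 - 196x^2 + 49x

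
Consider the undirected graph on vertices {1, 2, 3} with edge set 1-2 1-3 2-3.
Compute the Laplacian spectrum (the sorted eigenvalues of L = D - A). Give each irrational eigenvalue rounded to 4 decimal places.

With the vertex order [1, 2, 3], the degrees are [2, 2, 2], giving D = diag(2, 2, 2) and L = D - A. L is symmetric positive semidefinite, so every eigenvalue is real and nonnegative. By the matrix-tree theorem the graph has (1/3) * product of the nonzero eigenvalues = 3 spanning trees.

[0, 3, 3]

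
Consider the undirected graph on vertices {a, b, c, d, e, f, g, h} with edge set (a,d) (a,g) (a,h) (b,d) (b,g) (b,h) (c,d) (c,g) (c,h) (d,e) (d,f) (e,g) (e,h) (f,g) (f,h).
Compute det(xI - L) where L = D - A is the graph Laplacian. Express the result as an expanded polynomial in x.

Reading degrees in the order [a, b, c, d, e, f, g, h] gives [3, 3, 3, 5, 3, 3, 5, 5]; set D = diag(3, 3, 3, 5, 3, 3, 5, 5) and form L = D - A. The eigenvalues of L are [0, 3, 3, 3, 3, 5, 5, 8]; the characteristic polynomial is the product of (x - lambda_i), which multiplies out to x^8 - 30x^7 + 375x^6 - 2540x^5 + 10095x^4 - 23598x^3 + 30105x^2 - 16200x. The constant term is 0 because L is singular (the all-ones vector lies in its kernel). There is one zero in the spectrum, matching the 1 component. The largest eigenvalue, 8, is at most the vertex count 8.

x^8 - 30x^7 + 375x^6 - 2540x^5 + 10095x^4 - 23598x^3 + 30105x^2 - 16200x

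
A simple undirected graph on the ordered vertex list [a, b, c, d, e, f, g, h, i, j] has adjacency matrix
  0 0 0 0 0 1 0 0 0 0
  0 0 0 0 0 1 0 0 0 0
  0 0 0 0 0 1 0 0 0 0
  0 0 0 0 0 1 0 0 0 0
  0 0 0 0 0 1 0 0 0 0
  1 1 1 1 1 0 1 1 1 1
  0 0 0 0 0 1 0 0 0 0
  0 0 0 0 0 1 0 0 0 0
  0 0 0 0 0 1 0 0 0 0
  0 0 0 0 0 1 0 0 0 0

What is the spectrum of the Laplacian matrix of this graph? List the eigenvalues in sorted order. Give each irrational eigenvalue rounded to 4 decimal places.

[0, 1, 1, 1, 1, 1, 1, 1, 1, 10]

With the vertex order [a, b, c, d, e, f, g, h, i, j], the degrees are [1, 1, 1, 1, 1, 9, 1, 1, 1, 1], giving D = diag(1, 1, 1, 1, 1, 9, 1, 1, 1, 1) and L = D - A. Since every row of L sums to 0, the all-ones vector is in the kernel and 0 is an eigenvalue. There is one zero in the spectrum, matching the 1 component. The largest eigenvalue, 10, is at most the vertex count 10.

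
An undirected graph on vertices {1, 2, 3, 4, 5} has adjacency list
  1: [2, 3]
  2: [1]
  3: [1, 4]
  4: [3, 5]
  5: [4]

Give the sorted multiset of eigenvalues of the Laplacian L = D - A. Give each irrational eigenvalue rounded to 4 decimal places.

[0, 0.3820, 1.3820, 2.6180, 3.6180]

With the vertex order [1, 2, 3, 4, 5], the degrees are [2, 1, 2, 2, 1], giving D = diag(2, 1, 2, 2, 1) and L = D - A. Since every row of L sums to 0, the all-ones vector is in the kernel and 0 is an eigenvalue. The single zero eigenvalue shows the graph is connected.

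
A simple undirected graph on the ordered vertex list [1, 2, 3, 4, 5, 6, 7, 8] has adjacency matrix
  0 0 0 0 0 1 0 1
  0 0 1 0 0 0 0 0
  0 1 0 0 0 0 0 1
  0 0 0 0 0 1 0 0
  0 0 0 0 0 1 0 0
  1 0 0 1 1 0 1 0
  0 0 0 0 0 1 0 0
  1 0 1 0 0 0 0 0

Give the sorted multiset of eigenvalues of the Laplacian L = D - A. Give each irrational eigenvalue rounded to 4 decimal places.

[0, 0.2023, 1, 1, 1, 2.2472, 3.4527, 5.0979]

Reading degrees in the order [1, 2, 3, 4, 5, 6, 7, 8] gives [2, 1, 2, 1, 1, 4, 1, 2]; set D = diag(2, 1, 2, 1, 1, 4, 1, 2) and form L = D - A. L is symmetric positive semidefinite, so every eigenvalue is real and nonnegative. The eigenvalues sum to 14, which equals trace(L) = 2|E|.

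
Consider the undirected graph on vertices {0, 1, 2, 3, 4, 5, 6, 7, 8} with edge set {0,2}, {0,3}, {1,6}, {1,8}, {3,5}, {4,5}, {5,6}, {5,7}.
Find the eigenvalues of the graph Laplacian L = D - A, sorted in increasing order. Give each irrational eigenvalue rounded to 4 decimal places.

Each diagonal entry of L is the vertex degree and each off-diagonal entry is -1 where an edge is present, 0 otherwise; in the order [0, 1, 2, 3, 4, 5, 6, 7, 8] the diagonal is [2, 2, 1, 2, 1, 4, 2, 1, 1]. Since every row of L sums to 0, the all-ones vector is in the kernel and 0 is an eigenvalue. The single zero eigenvalue shows the graph is connected. There is one zero in the spectrum, matching the 1 component.

[0, 0.1981, 0.4116, 1, 1.4064, 1.5550, 3, 3.2470, 5.1819]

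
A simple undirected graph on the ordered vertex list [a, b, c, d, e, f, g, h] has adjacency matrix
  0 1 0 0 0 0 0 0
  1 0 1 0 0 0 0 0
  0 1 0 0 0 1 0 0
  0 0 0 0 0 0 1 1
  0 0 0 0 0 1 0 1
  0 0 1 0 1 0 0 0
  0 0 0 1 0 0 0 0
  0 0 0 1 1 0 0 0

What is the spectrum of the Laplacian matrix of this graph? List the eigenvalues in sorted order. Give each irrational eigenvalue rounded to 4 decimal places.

[0, 0.1522, 0.5858, 1.2346, 2, 2.7654, 3.4142, 3.8478]

With the vertex order [a, b, c, d, e, f, g, h], the degrees are [1, 2, 2, 2, 2, 2, 1, 2], giving D = diag(1, 2, 2, 2, 2, 2, 1, 2) and L = D - A. L is symmetric positive semidefinite, so every eigenvalue is real and nonnegative. The eigenvalues sum to 14, which equals trace(L) = 2|E|. The largest eigenvalue, 3.8478, is at most the vertex count 8.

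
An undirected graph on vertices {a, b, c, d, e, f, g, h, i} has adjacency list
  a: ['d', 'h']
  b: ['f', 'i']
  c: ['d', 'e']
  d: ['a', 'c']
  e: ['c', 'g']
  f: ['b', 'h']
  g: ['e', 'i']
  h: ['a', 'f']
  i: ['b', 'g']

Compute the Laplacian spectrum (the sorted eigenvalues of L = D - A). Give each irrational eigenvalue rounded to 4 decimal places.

With the vertex order [a, b, c, d, e, f, g, h, i], the degrees are [2, 2, 2, 2, 2, 2, 2, 2, 2], giving D = diag(2, 2, 2, 2, 2, 2, 2, 2, 2) and L = D - A. L is symmetric positive semidefinite, so every eigenvalue is real and nonnegative. The single zero eigenvalue shows the graph is connected. There is one zero in the spectrum, matching the 1 component.

[0, 0.4679, 0.4679, 1.6527, 1.6527, 3, 3, 3.8794, 3.8794]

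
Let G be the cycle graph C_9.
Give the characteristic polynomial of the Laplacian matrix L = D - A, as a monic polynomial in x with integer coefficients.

The graph has 9 vertices and degree multiset [2, 2, 2, 2, 2, 2, 2, 2, 2]; D is the diagonal matrix of degrees and L = D - A. L has integer entries, so p(x) = det(xI - L) has integer coefficients. Expanding the determinant yields x^9 - 18x^8 + 135x^7 - 546x^6 + 1287x^5 - 1782x^4 + 1386x^3 - 540x^2 + 81x. Since p(0) = det(-L) = 0, x divides p(x). By the matrix-tree theorem the graph has (1/9) * product of the nonzero eigenvalues = 9 spanning trees.

x^9 - 18x^8 + 135x^7 - 546x^6 + 1287x^5 - 1782x^4 + 1386x^3 - 540x^2 + 81x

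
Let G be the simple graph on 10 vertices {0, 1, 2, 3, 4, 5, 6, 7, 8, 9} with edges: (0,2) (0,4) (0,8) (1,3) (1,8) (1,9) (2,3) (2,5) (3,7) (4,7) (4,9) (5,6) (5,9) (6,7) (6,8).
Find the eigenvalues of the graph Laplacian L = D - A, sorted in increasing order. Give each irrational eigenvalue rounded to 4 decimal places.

[0, 2, 2, 2, 2, 2, 5, 5, 5, 5]

With the vertex order [0, 1, 2, 3, 4, 5, 6, 7, 8, 9], the degrees are [3, 3, 3, 3, 3, 3, 3, 3, 3, 3], giving D = diag(3, 3, 3, 3, 3, 3, 3, 3, 3, 3) and L = D - A. The multiplicity of 0 as a Laplacian eigenvalue equals the number of connected components. The single zero eigenvalue shows the graph is connected. By the matrix-tree theorem the graph has (1/10) * product of the nonzero eigenvalues = 2000 spanning trees. The largest eigenvalue, 5, is at most the vertex count 10.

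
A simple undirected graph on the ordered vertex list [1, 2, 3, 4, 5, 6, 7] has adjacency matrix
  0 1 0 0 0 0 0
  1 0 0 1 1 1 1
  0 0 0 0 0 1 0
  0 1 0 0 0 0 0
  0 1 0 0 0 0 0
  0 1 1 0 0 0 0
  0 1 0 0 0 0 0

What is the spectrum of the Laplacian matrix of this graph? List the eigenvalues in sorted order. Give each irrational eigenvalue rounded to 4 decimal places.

Each diagonal entry of L is the vertex degree and each off-diagonal entry is -1 where an edge is present, 0 otherwise; in the order [1, 2, 3, 4, 5, 6, 7] the diagonal is [1, 5, 1, 1, 1, 2, 1]. Since every row of L sums to 0, the all-ones vector is in the kernel and 0 is an eigenvalue.

[0, 0.4659, 1, 1, 1, 2.4827, 6.0514]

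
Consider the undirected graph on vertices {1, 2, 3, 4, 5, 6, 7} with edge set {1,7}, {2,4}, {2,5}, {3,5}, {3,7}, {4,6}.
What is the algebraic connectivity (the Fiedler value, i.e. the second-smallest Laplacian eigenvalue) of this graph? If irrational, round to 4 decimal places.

With the vertex order [1, 2, 3, 4, 5, 6, 7], the degrees are [1, 2, 2, 2, 2, 1, 2], giving D = diag(1, 2, 2, 2, 2, 1, 2) and L = D - A. The sorted Laplacian eigenvalues are [0, 0.1981, 0.7530, 1.5550, 2.4450, 3.2470, 3.8019]; the algebraic connectivity is the second entry, 0.1981. There is one zero in the spectrum, matching the 1 component. By the matrix-tree theorem the graph has (1/7) * product of the nonzero eigenvalues = 1 spanning tree.

0.1981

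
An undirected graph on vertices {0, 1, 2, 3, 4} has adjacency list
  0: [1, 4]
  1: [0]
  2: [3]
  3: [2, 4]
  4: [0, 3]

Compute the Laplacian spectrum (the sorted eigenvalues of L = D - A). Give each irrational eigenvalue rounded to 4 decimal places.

With the vertex order [0, 1, 2, 3, 4], the degrees are [2, 1, 1, 2, 2], giving D = diag(2, 1, 1, 2, 2) and L = D - A. The multiplicity of 0 as a Laplacian eigenvalue equals the number of connected components. The single zero eigenvalue shows the graph is connected. The largest eigenvalue, 3.6180, is at most the vertex count 5. By the matrix-tree theorem the graph has (1/5) * product of the nonzero eigenvalues = 1 spanning tree.

[0, 0.3820, 1.3820, 2.6180, 3.6180]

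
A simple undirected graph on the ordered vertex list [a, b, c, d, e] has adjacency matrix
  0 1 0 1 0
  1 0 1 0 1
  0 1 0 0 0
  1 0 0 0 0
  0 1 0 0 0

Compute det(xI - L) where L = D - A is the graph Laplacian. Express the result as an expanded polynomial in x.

x^5 - 8x^4 + 20x^3 - 18x^2 + 5x

Reading degrees in the order [a, b, c, d, e] gives [2, 3, 1, 1, 1]; set D = diag(2, 3, 1, 1, 1) and form L = D - A. L has integer entries, so p(x) = det(xI - L) has integer coefficients. Expanding the determinant yields x^5 - 8x^4 + 20x^3 - 18x^2 + 5x. Since p(0) = det(-L) = 0, x divides p(x). The eigenvalues sum to 8, which equals trace(L) = 2|E|. There is one zero in the spectrum, matching the 1 component.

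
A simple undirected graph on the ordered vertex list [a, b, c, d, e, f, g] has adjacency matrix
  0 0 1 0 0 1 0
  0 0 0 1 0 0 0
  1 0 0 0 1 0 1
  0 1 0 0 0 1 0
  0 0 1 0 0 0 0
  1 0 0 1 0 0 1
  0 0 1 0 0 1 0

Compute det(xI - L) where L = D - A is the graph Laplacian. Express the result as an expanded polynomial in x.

With the vertex order [a, b, c, d, e, f, g], the degrees are [2, 1, 3, 2, 1, 3, 2], giving D = diag(2, 1, 3, 2, 1, 3, 2) and L = D - A. L has integer entries, so p(x) = det(xI - L) has integer coefficients. Expanding the determinant yields x^7 - 14x^6 + 75x^5 - 194x^4 + 250x^3 - 146x^2 + 28x. The coefficient of x^6 equals -trace(L) = -14, matching the sum of degrees.

x^7 - 14x^6 + 75x^5 - 194x^4 + 250x^3 - 146x^2 + 28x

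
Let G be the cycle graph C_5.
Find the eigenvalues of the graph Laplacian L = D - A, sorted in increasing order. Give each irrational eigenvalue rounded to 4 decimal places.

The graph has 5 vertices and degree multiset [2, 2, 2, 2, 2]; D is the diagonal matrix of degrees and L = D - A. Since every row of L sums to 0, the all-ones vector is in the kernel and 0 is an eigenvalue. The single zero eigenvalue shows the graph is connected.

[0, 1.3820, 1.3820, 3.6180, 3.6180]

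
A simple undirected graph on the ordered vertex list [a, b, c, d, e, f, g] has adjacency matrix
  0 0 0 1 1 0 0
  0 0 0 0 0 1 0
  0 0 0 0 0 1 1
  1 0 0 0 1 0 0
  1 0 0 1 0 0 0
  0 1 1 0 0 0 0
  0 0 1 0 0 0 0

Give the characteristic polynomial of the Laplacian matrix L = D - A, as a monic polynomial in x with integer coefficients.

x^7 - 12x^6 + 55x^5 - 118x^4 + 114x^3 - 36x^2

With the vertex order [a, b, c, d, e, f, g], the degrees are [2, 1, 2, 2, 2, 2, 1], giving D = diag(2, 1, 2, 2, 2, 2, 1) and L = D - A. Computing det(xI - L) by cofactor expansion (or equivalently via sum-over-permutations) gives x^7 - 12x^6 + 55x^5 - 118x^4 + 114x^3 - 36x^2. The constant term is 0 because L is singular (the all-ones vector lies in its kernel). There are 2 zeros in the spectrum, matching the 2 components.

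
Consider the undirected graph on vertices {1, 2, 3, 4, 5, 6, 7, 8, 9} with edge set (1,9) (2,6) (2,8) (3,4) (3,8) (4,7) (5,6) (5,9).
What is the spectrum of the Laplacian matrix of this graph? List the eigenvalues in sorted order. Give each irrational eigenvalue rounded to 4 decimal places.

Each diagonal entry of L is the vertex degree and each off-diagonal entry is -1 where an edge is present, 0 otherwise; in the order [1, 2, 3, 4, 5, 6, 7, 8, 9] the diagonal is [1, 2, 2, 2, 2, 2, 1, 2, 2]. L is symmetric positive semidefinite, so every eigenvalue is real and nonnegative. The single zero eigenvalue shows the graph is connected. The eigenvalues sum to 16, which equals trace(L) = 2|E|.

[0, 0.1206, 0.4679, 1, 1.6527, 2.3473, 3, 3.5321, 3.8794]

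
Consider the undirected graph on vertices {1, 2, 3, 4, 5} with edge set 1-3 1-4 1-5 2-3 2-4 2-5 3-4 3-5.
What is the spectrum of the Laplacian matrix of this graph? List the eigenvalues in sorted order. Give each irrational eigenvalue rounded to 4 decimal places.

[0, 3, 3, 5, 5]

Each diagonal entry of L is the vertex degree and each off-diagonal entry is -1 where an edge is present, 0 otherwise; in the order [1, 2, 3, 4, 5] the diagonal is [3, 3, 4, 3, 3]. L is symmetric positive semidefinite, so every eigenvalue is real and nonnegative. The single zero eigenvalue shows the graph is connected. The eigenvalues sum to 16, which equals trace(L) = 2|E|.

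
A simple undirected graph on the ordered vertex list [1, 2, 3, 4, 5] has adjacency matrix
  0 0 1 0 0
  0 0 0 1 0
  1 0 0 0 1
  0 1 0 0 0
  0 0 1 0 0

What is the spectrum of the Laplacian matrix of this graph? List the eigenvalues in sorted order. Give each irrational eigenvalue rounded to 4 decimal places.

[0, 0, 1, 2, 3]

With the vertex order [1, 2, 3, 4, 5], the degrees are [1, 1, 2, 1, 1], giving D = diag(1, 1, 2, 1, 1) and L = D - A. Diagonalising L (or applying a numerical eigensolver to the 5x5 matrix) gives the spectrum above. The 2 zero eigenvalues correspond to the 2 connected components. The eigenvalues sum to 6, which equals trace(L) = 2|E|.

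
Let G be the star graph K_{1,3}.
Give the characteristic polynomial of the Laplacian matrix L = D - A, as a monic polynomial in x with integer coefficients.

The graph has 4 vertices and degree multiset [3, 1, 1, 1]; D is the diagonal matrix of degrees and L = D - A. The eigenvalues of L are [0, 1, 1, 4]; the characteristic polynomial is the product of (x - lambda_i), which multiplies out to x^4 - 6x^3 + 9x^2 - 4x. The coefficient of x^3 equals -trace(L) = -6, matching the sum of degrees. The eigenvalues sum to 6, which equals trace(L) = 2|E|.

x^4 - 6x^3 + 9x^2 - 4x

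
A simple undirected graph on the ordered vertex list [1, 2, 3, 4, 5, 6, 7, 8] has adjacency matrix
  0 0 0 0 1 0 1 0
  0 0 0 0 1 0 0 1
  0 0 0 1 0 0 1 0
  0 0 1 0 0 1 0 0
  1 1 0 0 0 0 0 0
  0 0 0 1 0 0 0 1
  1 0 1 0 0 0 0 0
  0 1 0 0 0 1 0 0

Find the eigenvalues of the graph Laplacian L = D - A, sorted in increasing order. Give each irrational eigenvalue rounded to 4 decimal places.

[0, 0.5858, 0.5858, 2, 2, 3.4142, 3.4142, 4]

Reading degrees in the order [1, 2, 3, 4, 5, 6, 7, 8] gives [2, 2, 2, 2, 2, 2, 2, 2]; set D = diag(2, 2, 2, 2, 2, 2, 2, 2) and form L = D - A. The multiplicity of 0 as a Laplacian eigenvalue equals the number of connected components. The single zero eigenvalue shows the graph is connected.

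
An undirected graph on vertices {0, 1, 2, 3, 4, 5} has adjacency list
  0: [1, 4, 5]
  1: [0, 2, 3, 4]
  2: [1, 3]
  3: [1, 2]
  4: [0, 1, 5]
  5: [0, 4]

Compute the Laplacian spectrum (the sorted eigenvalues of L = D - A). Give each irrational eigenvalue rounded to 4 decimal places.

[0, 0.7639, 3, 3, 4, 5.2361]

With the vertex order [0, 1, 2, 3, 4, 5], the degrees are [3, 4, 2, 2, 3, 2], giving D = diag(3, 4, 2, 2, 3, 2) and L = D - A. L is symmetric positive semidefinite, so every eigenvalue is real and nonnegative.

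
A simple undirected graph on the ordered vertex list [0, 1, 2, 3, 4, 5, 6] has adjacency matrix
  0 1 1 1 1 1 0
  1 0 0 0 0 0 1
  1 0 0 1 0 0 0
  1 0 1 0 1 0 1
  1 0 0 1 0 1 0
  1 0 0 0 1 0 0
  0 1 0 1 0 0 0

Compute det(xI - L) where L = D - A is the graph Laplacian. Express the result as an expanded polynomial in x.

Each diagonal entry of L is the vertex degree and each off-diagonal entry is -1 where an edge is present, 0 otherwise; in the order [0, 1, 2, 3, 4, 5, 6] the diagonal is [5, 2, 2, 4, 3, 2, 2]. L has integer entries, so p(x) = det(xI - L) has integer coefficients. Expanding the determinant yields x^7 - 20x^6 + 157x^5 - 616x^4 + 1269x^3 - 1296x^2 + 511x. The coefficient of x^6 equals -trace(L) = -20, matching the sum of degrees. The largest eigenvalue, 6.1684, is at most the vertex count 7. By the matrix-tree theorem the graph has (1/7) * product of the nonzero eigenvalues = 73 spanning trees.

x^7 - 20x^6 + 157x^5 - 616x^4 + 1269x^3 - 1296x^2 + 511x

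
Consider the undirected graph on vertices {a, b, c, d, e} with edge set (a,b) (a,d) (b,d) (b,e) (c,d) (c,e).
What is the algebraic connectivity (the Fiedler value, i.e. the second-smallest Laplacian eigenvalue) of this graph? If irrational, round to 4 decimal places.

1.3820

Reading degrees in the order [a, b, c, d, e] gives [2, 3, 2, 3, 2]; set D = diag(2, 3, 2, 3, 2) and form L = D - A. The smallest Laplacian eigenvalue is always 0. The next one, lambda_2 = 1.3820, measures how hard the graph is to disconnect: larger values mean better connectivity. There is one zero in the spectrum, matching the 1 component. By the matrix-tree theorem the graph has (1/5) * product of the nonzero eigenvalues = 11 spanning trees.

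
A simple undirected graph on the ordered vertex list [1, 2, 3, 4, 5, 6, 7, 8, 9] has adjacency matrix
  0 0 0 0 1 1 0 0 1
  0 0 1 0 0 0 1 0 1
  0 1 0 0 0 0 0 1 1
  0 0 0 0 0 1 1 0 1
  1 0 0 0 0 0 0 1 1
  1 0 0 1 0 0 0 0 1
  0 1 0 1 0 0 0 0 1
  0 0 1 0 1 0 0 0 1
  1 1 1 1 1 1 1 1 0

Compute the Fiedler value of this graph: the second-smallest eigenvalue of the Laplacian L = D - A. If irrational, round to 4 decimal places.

With the vertex order [1, 2, 3, 4, 5, 6, 7, 8, 9], the degrees are [3, 3, 3, 3, 3, 3, 3, 3, 8], giving D = diag(3, 3, 3, 3, 3, 3, 3, 3, 8) and L = D - A. Computing the eigenvalues of L and sorting gives [0, 1.5858, 1.5858, 3, 3, 4.4142, 4.4142, 5, 9]. The Fiedler value lambda_2 = 1.5858 is strictly positive, so the graph is connected.

1.5858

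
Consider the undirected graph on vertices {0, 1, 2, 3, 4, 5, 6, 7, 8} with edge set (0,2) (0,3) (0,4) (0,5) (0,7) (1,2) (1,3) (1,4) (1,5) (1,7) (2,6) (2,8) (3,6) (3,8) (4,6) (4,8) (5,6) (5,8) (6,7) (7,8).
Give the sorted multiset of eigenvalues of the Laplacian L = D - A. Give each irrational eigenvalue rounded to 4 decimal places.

[0, 4, 4, 4, 4, 5, 5, 5, 9]

With the vertex order [0, 1, 2, 3, 4, 5, 6, 7, 8], the degrees are [5, 5, 4, 4, 4, 4, 5, 4, 5], giving D = diag(5, 5, 4, 4, 4, 4, 5, 4, 5) and L = D - A. Diagonalising L (or applying a numerical eigensolver to the 9x9 matrix) gives the spectrum above. The single zero eigenvalue shows the graph is connected. The eigenvalues sum to 40, which equals trace(L) = 2|E|.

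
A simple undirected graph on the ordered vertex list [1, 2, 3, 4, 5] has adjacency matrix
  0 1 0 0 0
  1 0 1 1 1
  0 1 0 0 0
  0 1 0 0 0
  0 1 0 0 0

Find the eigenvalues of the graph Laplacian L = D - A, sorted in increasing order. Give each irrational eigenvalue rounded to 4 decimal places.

Reading degrees in the order [1, 2, 3, 4, 5] gives [1, 4, 1, 1, 1]; set D = diag(1, 4, 1, 1, 1) and form L = D - A. L is symmetric positive semidefinite, so every eigenvalue is real and nonnegative. There is one zero in the spectrum, matching the 1 component.

[0, 1, 1, 1, 5]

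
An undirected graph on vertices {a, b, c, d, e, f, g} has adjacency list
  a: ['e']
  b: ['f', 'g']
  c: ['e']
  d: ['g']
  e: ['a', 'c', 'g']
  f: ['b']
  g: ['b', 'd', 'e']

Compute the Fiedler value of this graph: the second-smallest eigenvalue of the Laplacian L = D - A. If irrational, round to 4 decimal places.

Each diagonal entry of L is the vertex degree and each off-diagonal entry is -1 where an edge is present, 0 otherwise; in the order [a, b, c, d, e, f, g] the diagonal is [1, 2, 1, 1, 3, 1, 3]. The smallest Laplacian eigenvalue is always 0. The next one, lambda_2 = 0.3217, measures how hard the graph is to disconnect: larger values mean better connectivity. The eigenvalues sum to 12, which equals trace(L) = 2|E|.

0.3217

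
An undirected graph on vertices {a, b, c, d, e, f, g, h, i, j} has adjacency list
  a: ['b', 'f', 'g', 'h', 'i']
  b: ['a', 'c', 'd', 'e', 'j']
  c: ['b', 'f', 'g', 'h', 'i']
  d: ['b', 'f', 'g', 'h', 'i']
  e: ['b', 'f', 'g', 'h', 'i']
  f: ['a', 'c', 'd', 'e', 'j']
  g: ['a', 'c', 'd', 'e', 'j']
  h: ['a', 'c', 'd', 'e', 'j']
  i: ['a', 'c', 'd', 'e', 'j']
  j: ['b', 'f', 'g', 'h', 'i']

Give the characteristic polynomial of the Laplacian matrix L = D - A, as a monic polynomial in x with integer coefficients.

x^10 - 50x^9 + 1100x^8 - 14000x^7 + 113750x^6 - 612500x^5 + 2187500x^4 - 5000000x^3 + 6640625x^2 - 3906250x

With the vertex order [a, b, c, d, e, f, g, h, i, j], the degrees are [5, 5, 5, 5, 5, 5, 5, 5, 5, 5], giving D = diag(5, 5, 5, 5, 5, 5, 5, 5, 5, 5) and L = D - A. Computing det(xI - L) by cofactor expansion (or equivalently via sum-over-permutations) gives x^10 - 50x^9 + 1100x^8 - 14000x^7 + 113750x^6 - 612500x^5 + 2187500x^4 - 5000000x^3 + 6640625x^2 - 3906250x. Since p(0) = det(-L) = 0, x divides p(x). By the matrix-tree theorem the graph has (1/10) * product of the nonzero eigenvalues = 390625 spanning trees.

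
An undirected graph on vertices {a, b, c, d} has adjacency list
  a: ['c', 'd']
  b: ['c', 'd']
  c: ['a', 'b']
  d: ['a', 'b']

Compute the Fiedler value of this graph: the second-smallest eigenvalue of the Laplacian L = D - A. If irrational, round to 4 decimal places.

2

With the vertex order [a, b, c, d], the degrees are [2, 2, 2, 2], giving D = diag(2, 2, 2, 2) and L = D - A. The sorted Laplacian eigenvalues are [0, 2, 2, 4]; the algebraic connectivity is the second entry, 2. The eigenvalues sum to 8, which equals trace(L) = 2|E|.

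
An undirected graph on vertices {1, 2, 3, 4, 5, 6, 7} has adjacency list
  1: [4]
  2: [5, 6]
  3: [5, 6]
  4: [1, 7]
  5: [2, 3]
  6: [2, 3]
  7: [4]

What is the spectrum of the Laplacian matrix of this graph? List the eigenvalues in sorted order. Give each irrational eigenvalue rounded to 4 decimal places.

Reading degrees in the order [1, 2, 3, 4, 5, 6, 7] gives [1, 2, 2, 2, 2, 2, 1]; set D = diag(1, 2, 2, 2, 2, 2, 1) and form L = D - A. L is symmetric positive semidefinite, so every eigenvalue is real and nonnegative. The 2 zero eigenvalues correspond to the 2 connected components. There are 2 zeros in the spectrum, matching the 2 components.

[0, 0, 1, 2, 2, 3, 4]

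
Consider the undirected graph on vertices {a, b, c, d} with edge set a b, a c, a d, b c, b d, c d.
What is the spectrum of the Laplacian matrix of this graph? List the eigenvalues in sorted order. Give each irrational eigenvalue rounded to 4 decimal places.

Each diagonal entry of L is the vertex degree and each off-diagonal entry is -1 where an edge is present, 0 otherwise; in the order [a, b, c, d] the diagonal is [3, 3, 3, 3]. Diagonalising L (or applying a numerical eigensolver to the 4x4 matrix) gives the spectrum above. The largest eigenvalue, 4, is at most the vertex count 4. There is one zero in the spectrum, matching the 1 component.

[0, 4, 4, 4]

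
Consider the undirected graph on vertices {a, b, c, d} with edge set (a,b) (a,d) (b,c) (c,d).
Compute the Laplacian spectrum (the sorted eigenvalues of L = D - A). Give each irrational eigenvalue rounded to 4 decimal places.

[0, 2, 2, 4]

Each diagonal entry of L is the vertex degree and each off-diagonal entry is -1 where an edge is present, 0 otherwise; in the order [a, b, c, d] the diagonal is [2, 2, 2, 2]. L is symmetric positive semidefinite, so every eigenvalue is real and nonnegative. The single zero eigenvalue shows the graph is connected. There is one zero in the spectrum, matching the 1 component. By the matrix-tree theorem the graph has (1/4) * product of the nonzero eigenvalues = 4 spanning trees.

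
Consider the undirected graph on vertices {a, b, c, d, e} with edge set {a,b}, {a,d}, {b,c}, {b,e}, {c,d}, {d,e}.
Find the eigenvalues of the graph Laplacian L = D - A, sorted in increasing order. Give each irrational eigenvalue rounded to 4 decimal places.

With the vertex order [a, b, c, d, e], the degrees are [2, 3, 2, 3, 2], giving D = diag(2, 3, 2, 3, 2) and L = D - A. L is symmetric positive semidefinite, so every eigenvalue is real and nonnegative. The single zero eigenvalue shows the graph is connected. There is one zero in the spectrum, matching the 1 component.

[0, 2, 2, 3, 5]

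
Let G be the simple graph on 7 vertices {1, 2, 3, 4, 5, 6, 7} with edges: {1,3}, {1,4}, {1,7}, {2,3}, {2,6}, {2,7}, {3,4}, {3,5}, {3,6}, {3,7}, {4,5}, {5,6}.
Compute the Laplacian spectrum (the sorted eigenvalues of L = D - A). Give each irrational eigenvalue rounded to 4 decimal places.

Each diagonal entry of L is the vertex degree and each off-diagonal entry is -1 where an edge is present, 0 otherwise; in the order [1, 2, 3, 4, 5, 6, 7] the diagonal is [3, 3, 6, 3, 3, 3, 3]. Diagonalising L (or applying a numerical eigensolver to the 7x7 matrix) gives the spectrum above. By the matrix-tree theorem the graph has (1/7) * product of the nonzero eigenvalues = 320 spanning trees. The eigenvalues sum to 24, which equals trace(L) = 2|E|.

[0, 2, 2, 4, 4, 5, 7]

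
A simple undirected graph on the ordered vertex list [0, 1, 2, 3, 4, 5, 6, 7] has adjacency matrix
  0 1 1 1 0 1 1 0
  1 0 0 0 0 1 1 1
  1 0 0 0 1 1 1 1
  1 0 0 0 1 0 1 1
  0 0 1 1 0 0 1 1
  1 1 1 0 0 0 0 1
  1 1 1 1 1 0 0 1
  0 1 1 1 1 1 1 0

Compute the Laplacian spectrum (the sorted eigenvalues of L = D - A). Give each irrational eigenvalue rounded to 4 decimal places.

With the vertex order [0, 1, 2, 3, 4, 5, 6, 7], the degrees are [5, 4, 5, 4, 4, 4, 6, 6], giving D = diag(5, 4, 5, 4, 4, 4, 6, 6) and L = D - A. L is symmetric positive semidefinite, so every eigenvalue is real and nonnegative. By the matrix-tree theorem the graph has (1/8) * product of the nonzero eigenvalues = 12418 spanning trees.

[0, 2.8430, 4.1589, 4.6780, 5.2450, 6.1654, 7.2743, 7.6354]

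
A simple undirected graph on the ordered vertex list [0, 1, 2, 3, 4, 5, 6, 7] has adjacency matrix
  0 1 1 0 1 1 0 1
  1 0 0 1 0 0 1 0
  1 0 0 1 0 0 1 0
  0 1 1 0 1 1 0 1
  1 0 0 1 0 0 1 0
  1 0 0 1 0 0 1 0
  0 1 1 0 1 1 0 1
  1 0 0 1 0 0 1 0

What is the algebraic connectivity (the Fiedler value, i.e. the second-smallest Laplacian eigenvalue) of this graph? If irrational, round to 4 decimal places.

Each diagonal entry of L is the vertex degree and each off-diagonal entry is -1 where an edge is present, 0 otherwise; in the order [0, 1, 2, 3, 4, 5, 6, 7] the diagonal is [5, 3, 3, 5, 3, 3, 5, 3]. The smallest Laplacian eigenvalue is always 0. The next one, lambda_2 = 3, measures how hard the graph is to disconnect: larger values mean better connectivity.

3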